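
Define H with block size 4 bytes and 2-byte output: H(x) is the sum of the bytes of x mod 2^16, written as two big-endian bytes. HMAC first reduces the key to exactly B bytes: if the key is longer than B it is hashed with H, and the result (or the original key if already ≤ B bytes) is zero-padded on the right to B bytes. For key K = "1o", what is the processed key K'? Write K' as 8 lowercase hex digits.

Key "1o" = 31 6f is 2 bytes ≤ B = 4; zero-pad to 4 bytes: K' = 31 6f 00 00.

316f0000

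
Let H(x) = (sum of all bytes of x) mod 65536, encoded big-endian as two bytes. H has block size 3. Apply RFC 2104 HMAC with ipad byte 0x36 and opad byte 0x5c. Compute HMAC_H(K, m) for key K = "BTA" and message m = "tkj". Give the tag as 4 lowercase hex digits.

00db

Key "BTA" = 42 54 41 is exactly B = 3 bytes: K' = 42 54 41.
K' ⊕ ipad = 74 62 77.  K' ⊕ opad = 1e 08 1d.
Inner input = (K'⊕ipad) ∥ m = 74 62 77 ∥ 74 6b 6a.
Inner hash: sum = 116+98+119+116+107+106 = 662 → 02 96.
Outer input = (K'⊕opad) ∥ inner = 1e 08 1d ∥ 02 96.
Outer hash (tag): sum = 30+8+29+2+150 = 219 → 00 db.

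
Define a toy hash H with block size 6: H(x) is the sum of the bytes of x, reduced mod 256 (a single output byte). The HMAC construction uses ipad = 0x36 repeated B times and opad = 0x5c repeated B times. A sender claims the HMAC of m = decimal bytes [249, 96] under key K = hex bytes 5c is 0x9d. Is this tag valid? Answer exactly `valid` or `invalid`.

Key hex bytes 5c is 1 byte ≤ B = 6; zero-pad to 6 bytes: K' = 5c 00 00 00 00 00.
K' ⊕ ipad = 6a 36 36 36 36 36; K' ⊕ opad = 00 5c 5c 5c 5c 5c.
Inner hash: sum = 106+54+54+54+54+54+249+96 = 721; mod 256 = 209 → d1.
Outer hash (recomputed tag): sum = 0+92+92+92+92+92+209 = 669; mod 256 = 157 → 9d.
Recomputed tag = 9d; claimed = 9d → match.

valid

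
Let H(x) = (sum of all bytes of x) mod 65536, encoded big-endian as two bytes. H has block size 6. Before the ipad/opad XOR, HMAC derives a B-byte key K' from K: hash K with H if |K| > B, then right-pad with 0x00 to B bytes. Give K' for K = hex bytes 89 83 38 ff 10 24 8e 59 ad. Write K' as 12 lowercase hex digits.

|K| = 9 > B = 6, so first hash the key.
H(K): sum = 137+131+56+255+16+36+142+89+173 = 1035 → 04 0b.
Zero-pad H(K) = 04 0b to 6 bytes: K' = 04 0b 00 00 00 00.

040b00000000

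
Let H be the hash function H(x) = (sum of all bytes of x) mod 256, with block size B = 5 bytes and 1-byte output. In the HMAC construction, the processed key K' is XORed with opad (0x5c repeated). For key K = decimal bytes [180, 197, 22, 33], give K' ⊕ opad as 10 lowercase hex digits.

e8994a7d5c

Key decimal bytes [180, 197, 22, 33] = b4 c5 16 21 is 4 bytes ≤ B = 5; zero-pad to 5 bytes: K' = b4 c5 16 21 00.
XOR each byte with 0x5c: b4⊕5c=e8, c5⊕5c=99, 16⊕5c=4a, 21⊕5c=7d, 00⊕5c=5c.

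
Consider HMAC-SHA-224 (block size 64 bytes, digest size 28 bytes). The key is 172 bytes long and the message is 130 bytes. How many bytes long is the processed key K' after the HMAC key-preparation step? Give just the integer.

64

Key is 172 > 64 bytes, so it is hashed to 28 bytes then zero-padded to 64: |K'| = 64.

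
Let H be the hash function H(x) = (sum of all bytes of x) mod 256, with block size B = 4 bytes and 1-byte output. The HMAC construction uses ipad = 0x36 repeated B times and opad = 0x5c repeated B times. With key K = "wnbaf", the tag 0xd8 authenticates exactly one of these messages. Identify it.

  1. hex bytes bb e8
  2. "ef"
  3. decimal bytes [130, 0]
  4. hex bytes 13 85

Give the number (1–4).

Key "wnbaf" = 77 6e 62 61 66 is 5 bytes > B = 4, so hash it first: H(key) = 0e, then zero-pad to 4 bytes: K' = 0e 00 00 00.
K' ⊕ ipad = 38 36 36 36; K' ⊕ opad = 52 5c 5c 5c.
m1: inner = H(38 36 36 36 bb e8) = 7d; tag = H(52 5c 5c 5c 7d) = e3
m2: inner = H(38 36 36 36 65 66) = a5; tag = H(52 5c 5c 5c a5) = 0b
m3: inner = H(38 36 36 36 82 00) = 5c; tag = H(52 5c 5c 5c 5c) = c2
m4: inner = H(38 36 36 36 13 85) = 72; tag = H(52 5c 5c 5c 72) = d8 ← matches

4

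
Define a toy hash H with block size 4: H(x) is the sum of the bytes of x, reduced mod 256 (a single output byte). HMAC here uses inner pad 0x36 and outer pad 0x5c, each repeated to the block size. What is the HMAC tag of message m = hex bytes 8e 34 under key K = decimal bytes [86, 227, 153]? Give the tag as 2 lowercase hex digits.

c6

Key decimal bytes [86, 227, 153] = 56 e3 99 is 3 bytes ≤ B = 4; zero-pad to 4 bytes: K' = 56 e3 99 00.
K' ⊕ ipad = 60 d5 af 36.  K' ⊕ opad = 0a bf c5 5c.
Inner input = (K'⊕ipad) ∥ m = 60 d5 af 36 ∥ 8e 34.
Inner hash: sum = 96+213+175+54+142+52 = 732; mod 256 = 220 → dc.
Outer input = (K'⊕opad) ∥ inner = 0a bf c5 5c ∥ dc.
Outer hash (tag): sum = 10+191+197+92+220 = 710; mod 256 = 198 → c6.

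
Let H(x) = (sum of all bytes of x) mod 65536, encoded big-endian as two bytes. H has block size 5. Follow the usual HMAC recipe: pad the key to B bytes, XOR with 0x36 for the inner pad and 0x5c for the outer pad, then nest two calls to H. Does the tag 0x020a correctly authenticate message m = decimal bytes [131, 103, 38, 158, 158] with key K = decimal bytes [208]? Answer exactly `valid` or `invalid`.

valid

Key decimal bytes [208] = d0 is 1 byte ≤ B = 5; zero-pad to 5 bytes: K' = d0 00 00 00 00.
K' ⊕ ipad = e6 36 36 36 36; K' ⊕ opad = 8c 5c 5c 5c 5c.
Inner hash: sum = 230+54+54+54+54+131+103+38+158+158 = 1034 → 04 0a.
Outer hash (recomputed tag): sum = 140+92+92+92+92+4+10 = 522 → 02 0a.
Recomputed tag = 020a; claimed = 020a → match.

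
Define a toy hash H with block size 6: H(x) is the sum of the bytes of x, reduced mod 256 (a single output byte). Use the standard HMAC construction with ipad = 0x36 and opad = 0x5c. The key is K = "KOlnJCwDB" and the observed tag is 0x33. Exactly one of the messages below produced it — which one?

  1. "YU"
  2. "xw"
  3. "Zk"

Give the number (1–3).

2

Key "KOlnJCwDB" = 4b 4f 6c 6e 4a 43 77 44 42 is 9 bytes > B = 6, so hash it first: H(key) = fe, then zero-pad to 6 bytes: K' = fe 00 00 00 00 00.
K' ⊕ ipad = c8 36 36 36 36 36; K' ⊕ opad = a2 5c 5c 5c 5c 5c.
m1: inner = H(c8 36 36 36 36 36 59 55) = 84; tag = H(a2 5c 5c 5c 5c 5c 84) = f2
m2: inner = H(c8 36 36 36 36 36 78 77) = c5; tag = H(a2 5c 5c 5c 5c 5c c5) = 33 ← matches
m3: inner = H(c8 36 36 36 36 36 5a 6b) = 9b; tag = H(a2 5c 5c 5c 5c 5c 9b) = 09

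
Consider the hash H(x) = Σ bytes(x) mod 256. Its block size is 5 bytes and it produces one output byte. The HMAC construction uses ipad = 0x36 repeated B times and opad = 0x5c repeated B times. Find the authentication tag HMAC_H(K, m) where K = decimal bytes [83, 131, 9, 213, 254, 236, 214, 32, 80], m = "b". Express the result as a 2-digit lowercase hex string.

34

Key decimal bytes [83, 131, 9, 213, 254, 236, 214, 32, 80] = 53 83 09 d5 fe ec d6 20 50 is 9 bytes > B = 5, so hash it first: H(key) = e4, then zero-pad to 5 bytes: K' = e4 00 00 00 00.
K' ⊕ ipad = d2 36 36 36 36.  K' ⊕ opad = b8 5c 5c 5c 5c.
Inner input = (K'⊕ipad) ∥ m = d2 36 36 36 36 ∥ 62.
Inner hash: sum = 210+54+54+54+54+98 = 524; mod 256 = 12 → 0c.
Outer input = (K'⊕opad) ∥ inner = b8 5c 5c 5c 5c ∥ 0c.
Outer hash (tag): sum = 184+92+92+92+92+12 = 564; mod 256 = 52 → 34.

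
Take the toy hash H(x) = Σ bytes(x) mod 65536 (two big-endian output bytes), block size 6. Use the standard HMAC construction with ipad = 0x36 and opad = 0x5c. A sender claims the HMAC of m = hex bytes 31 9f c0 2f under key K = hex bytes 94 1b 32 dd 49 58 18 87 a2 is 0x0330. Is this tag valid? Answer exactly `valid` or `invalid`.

Key hex bytes 94 1b 32 dd 49 58 18 87 a2 is 9 bytes > B = 6, so hash it first: H(key) = 03 a0, then zero-pad to 6 bytes: K' = 03 a0 00 00 00 00.
K' ⊕ ipad = 35 96 36 36 36 36; K' ⊕ opad = 5f fc 5c 5c 5c 5c.
Inner hash: sum = 53+150+54+54+54+54+49+159+192+47 = 866 → 03 62.
Outer hash (recomputed tag): sum = 95+252+92+92+92+92+3+98 = 816 → 03 30.
Recomputed tag = 0330; claimed = 0330 → match.

valid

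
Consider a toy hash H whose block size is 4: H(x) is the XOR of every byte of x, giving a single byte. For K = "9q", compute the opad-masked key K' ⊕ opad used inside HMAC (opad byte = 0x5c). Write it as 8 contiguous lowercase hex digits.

Key "9q" = 39 71 is 2 bytes ≤ B = 4; zero-pad to 4 bytes: K' = 39 71 00 00.
XOR each byte with 0x5c: 39⊕5c=65, 71⊕5c=2d, 00⊕5c=5c, 00⊕5c=5c.

652d5c5c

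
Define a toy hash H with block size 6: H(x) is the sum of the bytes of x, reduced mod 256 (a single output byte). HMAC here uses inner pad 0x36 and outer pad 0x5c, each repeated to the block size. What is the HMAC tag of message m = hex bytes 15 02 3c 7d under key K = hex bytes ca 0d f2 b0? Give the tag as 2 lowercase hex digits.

f6

Key hex bytes ca 0d f2 b0 is 4 bytes ≤ B = 6; zero-pad to 6 bytes: K' = ca 0d f2 b0 00 00.
K' ⊕ ipad = fc 3b c4 86 36 36.  K' ⊕ opad = 96 51 ae ec 5c 5c.
Inner input = (K'⊕ipad) ∥ m = fc 3b c4 86 36 36 ∥ 15 02 3c 7d.
Inner hash: sum = 252+59+196+134+54+54+21+2+60+125 = 957; mod 256 = 189 → bd.
Outer input = (K'⊕opad) ∥ inner = 96 51 ae ec 5c 5c ∥ bd.
Outer hash (tag): sum = 150+81+174+236+92+92+189 = 1014; mod 256 = 246 → f6.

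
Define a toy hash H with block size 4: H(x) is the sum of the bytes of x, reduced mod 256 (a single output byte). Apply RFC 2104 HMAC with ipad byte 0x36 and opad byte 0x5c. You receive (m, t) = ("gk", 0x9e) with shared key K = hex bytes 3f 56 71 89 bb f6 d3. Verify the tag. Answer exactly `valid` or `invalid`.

invalid

Key hex bytes 3f 56 71 89 bb f6 d3 is 7 bytes > B = 4, so hash it first: H(key) = 13, then zero-pad to 4 bytes: K' = 13 00 00 00.
K' ⊕ ipad = 25 36 36 36; K' ⊕ opad = 4f 5c 5c 5c.
Inner hash: sum = 37+54+54+54+103+107 = 409; mod 256 = 153 → 99.
Outer hash (recomputed tag): sum = 79+92+92+92+153 = 508; mod 256 = 252 → fc.
Recomputed tag = fc; claimed = 9e → mismatch.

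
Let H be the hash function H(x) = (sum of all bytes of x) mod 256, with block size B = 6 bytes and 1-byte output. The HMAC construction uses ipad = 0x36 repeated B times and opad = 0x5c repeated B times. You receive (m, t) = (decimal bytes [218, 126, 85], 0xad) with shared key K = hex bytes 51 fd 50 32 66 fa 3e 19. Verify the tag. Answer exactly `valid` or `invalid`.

invalid

Key hex bytes 51 fd 50 32 66 fa 3e 19 is 8 bytes > B = 6, so hash it first: H(key) = 87, then zero-pad to 6 bytes: K' = 87 00 00 00 00 00.
K' ⊕ ipad = b1 36 36 36 36 36; K' ⊕ opad = db 5c 5c 5c 5c 5c.
Inner hash: sum = 177+54+54+54+54+54+218+126+85 = 876; mod 256 = 108 → 6c.
Outer hash (recomputed tag): sum = 219+92+92+92+92+92+108 = 787; mod 256 = 19 → 13.
Recomputed tag = 13; claimed = ad → mismatch.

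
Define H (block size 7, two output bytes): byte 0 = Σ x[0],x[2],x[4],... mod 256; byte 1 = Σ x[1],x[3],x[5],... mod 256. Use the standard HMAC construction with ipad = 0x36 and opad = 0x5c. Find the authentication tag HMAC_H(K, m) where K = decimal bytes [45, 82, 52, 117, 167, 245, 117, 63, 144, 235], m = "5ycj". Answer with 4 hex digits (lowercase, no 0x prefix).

Key decimal bytes [45, 82, 52, 117, 167, 245, 117, 63, 144, 235] = 2d 52 34 75 a7 f5 75 3f 90 eb is 10 bytes > B = 7, so hash it first: H(key) = 0d e6, then zero-pad to 7 bytes: K' = 0d e6 00 00 00 00 00.
K' ⊕ ipad = 3b d0 36 36 36 36 36.  K' ⊕ opad = 51 ba 5c 5c 5c 5c 5c.
Inner input = (K'⊕ipad) ∥ m = 3b d0 36 36 36 36 36 ∥ 35 79 63 6a.
Inner hash: even-index sum = 448 mod 256 = 192; odd-index sum = 468 mod 256 = 212 → c0 d4.
Outer input = (K'⊕opad) ∥ inner = 51 ba 5c 5c 5c 5c 5c ∥ c0 d4.
Outer hash (tag): even-index sum = 569 mod 256 = 57; odd-index sum = 562 mod 256 = 50 → 39 32.

3932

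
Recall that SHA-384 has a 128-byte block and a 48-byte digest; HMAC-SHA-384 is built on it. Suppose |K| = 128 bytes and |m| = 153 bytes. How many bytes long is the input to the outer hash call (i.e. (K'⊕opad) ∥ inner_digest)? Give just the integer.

176

Key is 128 ≤ 128 bytes, zero-padded: |K'| = 128.
Outer input = (K'⊕opad) ∥ H(inner) → 128 + 48 = 176 bytes.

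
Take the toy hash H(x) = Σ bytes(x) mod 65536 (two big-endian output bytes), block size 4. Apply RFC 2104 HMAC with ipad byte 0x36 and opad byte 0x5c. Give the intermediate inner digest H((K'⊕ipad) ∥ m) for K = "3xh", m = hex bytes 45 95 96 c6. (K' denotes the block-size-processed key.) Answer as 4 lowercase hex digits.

031d

Key "3xh" = 33 78 68 is 3 bytes ≤ B = 4; zero-pad to 4 bytes: K' = 33 78 68 00.
K' ⊕ ipad = 05 4e 5e 36.
Inner input = 05 4e 5e 36 ∥ 45 95 96 c6.
Inner hash: sum = 5+78+94+54+69+149+150+198 = 797 → 03 1d.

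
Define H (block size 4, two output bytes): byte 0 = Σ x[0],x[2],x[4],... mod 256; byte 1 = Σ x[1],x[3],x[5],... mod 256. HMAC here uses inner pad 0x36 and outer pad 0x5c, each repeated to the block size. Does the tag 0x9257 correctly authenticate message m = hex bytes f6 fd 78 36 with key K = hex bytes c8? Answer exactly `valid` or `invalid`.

Key hex bytes c8 is 1 byte ≤ B = 4; zero-pad to 4 bytes: K' = c8 00 00 00.
K' ⊕ ipad = fe 36 36 36; K' ⊕ opad = 94 5c 5c 5c.
Inner hash: even-index sum = 674 mod 256 = 162; odd-index sum = 415 mod 256 = 159 → a2 9f.
Outer hash (recomputed tag): even-index sum = 402 mod 256 = 146; odd-index sum = 343 mod 256 = 87 → 92 57.
Recomputed tag = 9257; claimed = 9257 → match.

valid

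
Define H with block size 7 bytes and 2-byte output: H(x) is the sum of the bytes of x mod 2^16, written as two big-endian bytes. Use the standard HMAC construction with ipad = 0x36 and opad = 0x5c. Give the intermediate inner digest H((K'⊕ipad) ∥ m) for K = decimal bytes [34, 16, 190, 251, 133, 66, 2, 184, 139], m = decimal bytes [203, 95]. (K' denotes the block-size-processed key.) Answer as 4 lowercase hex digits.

Key decimal bytes [34, 16, 190, 251, 133, 66, 2, 184, 139] = 22 10 be fb 85 42 02 b8 8b is 9 bytes > B = 7, so hash it first: H(key) = 03 f7, then zero-pad to 7 bytes: K' = 03 f7 00 00 00 00 00.
K' ⊕ ipad = 35 c1 36 36 36 36 36.
Inner input = 35 c1 36 36 36 36 36 ∥ cb 5f.
Inner hash: sum = 53+193+54+54+54+54+54+203+95 = 814 → 03 2e.

032e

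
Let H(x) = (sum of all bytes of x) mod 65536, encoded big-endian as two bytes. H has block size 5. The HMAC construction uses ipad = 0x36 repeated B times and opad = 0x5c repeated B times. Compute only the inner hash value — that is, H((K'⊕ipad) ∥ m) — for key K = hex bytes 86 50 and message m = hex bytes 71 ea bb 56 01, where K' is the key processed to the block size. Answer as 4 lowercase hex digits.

Key hex bytes 86 50 is 2 bytes ≤ B = 5; zero-pad to 5 bytes: K' = 86 50 00 00 00.
K' ⊕ ipad = b0 66 36 36 36.
Inner input = b0 66 36 36 36 ∥ 71 ea bb 56 01.
Inner hash: sum = 176+102+54+54+54+113+234+187+86+1 = 1061 → 04 25.

0425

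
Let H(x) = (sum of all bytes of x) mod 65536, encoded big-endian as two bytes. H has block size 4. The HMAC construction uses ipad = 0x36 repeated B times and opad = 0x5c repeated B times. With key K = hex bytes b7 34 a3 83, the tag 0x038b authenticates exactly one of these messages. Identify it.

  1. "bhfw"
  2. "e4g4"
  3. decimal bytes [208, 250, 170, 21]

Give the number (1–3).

Key hex bytes b7 34 a3 83 is exactly B = 4 bytes: K' = b7 34 a3 83.
K' ⊕ ipad = 81 02 95 b5; K' ⊕ opad = eb 68 ff df.
m1: inner = H(81 02 95 b5 62 68 66 77) = 03 74; tag = H(eb 68 ff df 03 74) = 03a8
m2: inner = H(81 02 95 b5 65 34 67 34) = 03 01; tag = H(eb 68 ff df 03 01) = 0335
m3: inner = H(81 02 95 b5 d0 fa aa 15) = 04 56; tag = H(eb 68 ff df 04 56) = 038b ← matches

3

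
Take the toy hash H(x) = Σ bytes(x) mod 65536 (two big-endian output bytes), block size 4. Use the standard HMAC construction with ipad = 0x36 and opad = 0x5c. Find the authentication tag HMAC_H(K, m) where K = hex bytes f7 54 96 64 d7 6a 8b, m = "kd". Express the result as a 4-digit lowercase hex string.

Key hex bytes f7 54 96 64 d7 6a 8b is 7 bytes > B = 4, so hash it first: H(key) = 04 11, then zero-pad to 4 bytes: K' = 04 11 00 00.
K' ⊕ ipad = 32 27 36 36.  K' ⊕ opad = 58 4d 5c 5c.
Inner input = (K'⊕ipad) ∥ m = 32 27 36 36 ∥ 6b 64.
Inner hash: sum = 50+39+54+54+107+100 = 404 → 01 94.
Outer input = (K'⊕opad) ∥ inner = 58 4d 5c 5c ∥ 01 94.
Outer hash (tag): sum = 88+77+92+92+1+148 = 498 → 01 f2.

01f2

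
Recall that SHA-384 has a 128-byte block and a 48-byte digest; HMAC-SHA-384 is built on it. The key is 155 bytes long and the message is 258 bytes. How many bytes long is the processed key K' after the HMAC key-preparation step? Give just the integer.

128

Key is 155 > 128 bytes, so it is hashed to 48 bytes then zero-padded to 128: |K'| = 128.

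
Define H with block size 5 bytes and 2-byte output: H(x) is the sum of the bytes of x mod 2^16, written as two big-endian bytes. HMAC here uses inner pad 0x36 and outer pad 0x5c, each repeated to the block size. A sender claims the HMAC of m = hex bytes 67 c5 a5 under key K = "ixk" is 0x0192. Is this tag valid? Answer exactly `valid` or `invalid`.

valid

Key "ixk" = 69 78 6b is 3 bytes ≤ B = 5; zero-pad to 5 bytes: K' = 69 78 6b 00 00.
K' ⊕ ipad = 5f 4e 5d 36 36; K' ⊕ opad = 35 24 37 5c 5c.
Inner hash: sum = 95+78+93+54+54+103+197+165 = 839 → 03 47.
Outer hash (recomputed tag): sum = 53+36+55+92+92+3+71 = 402 → 01 92.
Recomputed tag = 0192; claimed = 0192 → match.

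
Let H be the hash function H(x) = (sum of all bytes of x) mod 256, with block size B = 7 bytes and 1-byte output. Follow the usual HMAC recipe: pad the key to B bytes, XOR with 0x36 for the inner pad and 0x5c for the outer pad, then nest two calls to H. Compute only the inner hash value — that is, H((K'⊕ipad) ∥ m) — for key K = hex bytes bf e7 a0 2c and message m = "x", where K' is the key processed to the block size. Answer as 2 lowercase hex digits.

Key hex bytes bf e7 a0 2c is 4 bytes ≤ B = 7; zero-pad to 7 bytes: K' = bf e7 a0 2c 00 00 00.
K' ⊕ ipad = 89 d1 96 1a 36 36 36.
Inner input = 89 d1 96 1a 36 36 36 ∥ 78.
Inner hash: sum = 137+209+150+26+54+54+54+120 = 804; mod 256 = 36 → 24.

24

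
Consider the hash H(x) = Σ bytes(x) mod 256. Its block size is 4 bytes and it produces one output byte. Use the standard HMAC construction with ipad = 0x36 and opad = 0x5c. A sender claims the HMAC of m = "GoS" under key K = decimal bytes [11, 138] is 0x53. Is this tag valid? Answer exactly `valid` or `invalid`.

Key decimal bytes [11, 138] = 0b 8a is 2 bytes ≤ B = 4; zero-pad to 4 bytes: K' = 0b 8a 00 00.
K' ⊕ ipad = 3d bc 36 36; K' ⊕ opad = 57 d6 5c 5c.
Inner hash: sum = 61+188+54+54+71+111+83 = 622; mod 256 = 110 → 6e.
Outer hash (recomputed tag): sum = 87+214+92+92+110 = 595; mod 256 = 83 → 53.
Recomputed tag = 53; claimed = 53 → match.

valid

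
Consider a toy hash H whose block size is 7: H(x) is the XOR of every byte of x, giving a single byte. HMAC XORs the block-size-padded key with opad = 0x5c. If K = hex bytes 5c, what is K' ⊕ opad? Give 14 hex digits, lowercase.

005c5c5c5c5c5c

Key hex bytes 5c is 1 byte ≤ B = 7; zero-pad to 7 bytes: K' = 5c 00 00 00 00 00 00.
XOR each byte with 0x5c: 5c⊕5c=00, 00⊕5c=5c, 00⊕5c=5c, 00⊕5c=5c, 00⊕5c=5c, 00⊕5c=5c, 00⊕5c=5c.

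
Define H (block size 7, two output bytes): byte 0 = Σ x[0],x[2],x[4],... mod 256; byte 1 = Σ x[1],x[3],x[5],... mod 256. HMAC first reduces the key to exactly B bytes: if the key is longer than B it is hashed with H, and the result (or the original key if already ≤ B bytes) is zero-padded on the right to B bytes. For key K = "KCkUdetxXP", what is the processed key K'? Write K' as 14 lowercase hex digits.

|K| = 10 > B = 7, so first hash the key.
H(K): even-index sum = 486 mod 256 = 230; odd-index sum = 453 mod 256 = 197 → e6 c5.
Zero-pad H(K) = e6 c5 to 7 bytes: K' = e6 c5 00 00 00 00 00.

e6c50000000000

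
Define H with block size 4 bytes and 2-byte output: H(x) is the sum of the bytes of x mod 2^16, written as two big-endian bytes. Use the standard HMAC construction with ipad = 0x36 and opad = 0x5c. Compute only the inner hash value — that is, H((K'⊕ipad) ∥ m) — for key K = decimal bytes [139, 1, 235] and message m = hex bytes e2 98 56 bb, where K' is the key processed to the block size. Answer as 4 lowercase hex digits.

0492

Key decimal bytes [139, 1, 235] = 8b 01 eb is 3 bytes ≤ B = 4; zero-pad to 4 bytes: K' = 8b 01 eb 00.
K' ⊕ ipad = bd 37 dd 36.
Inner input = bd 37 dd 36 ∥ e2 98 56 bb.
Inner hash: sum = 189+55+221+54+226+152+86+187 = 1170 → 04 92.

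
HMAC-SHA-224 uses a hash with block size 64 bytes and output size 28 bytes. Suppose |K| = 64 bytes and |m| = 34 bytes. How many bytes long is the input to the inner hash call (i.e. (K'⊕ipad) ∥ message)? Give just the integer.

98

Key is 64 ≤ 64 bytes, zero-padded: |K'| = 64.
Inner input = (K'⊕ipad) ∥ m → 64 + 34 = 98 bytes.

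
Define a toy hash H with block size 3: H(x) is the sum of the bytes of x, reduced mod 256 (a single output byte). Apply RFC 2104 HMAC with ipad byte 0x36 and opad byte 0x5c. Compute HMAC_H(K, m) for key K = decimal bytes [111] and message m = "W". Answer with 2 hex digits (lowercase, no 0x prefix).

Key decimal bytes [111] = 6f is 1 byte ≤ B = 3; zero-pad to 3 bytes: K' = 6f 00 00.
K' ⊕ ipad = 59 36 36.  K' ⊕ opad = 33 5c 5c.
Inner input = (K'⊕ipad) ∥ m = 59 36 36 ∥ 57.
Inner hash: sum = 89+54+54+87 = 284; mod 256 = 28 → 1c.
Outer input = (K'⊕opad) ∥ inner = 33 5c 5c ∥ 1c.
Outer hash (tag): sum = 51+92+92+28 = 263; mod 256 = 7 → 07.

07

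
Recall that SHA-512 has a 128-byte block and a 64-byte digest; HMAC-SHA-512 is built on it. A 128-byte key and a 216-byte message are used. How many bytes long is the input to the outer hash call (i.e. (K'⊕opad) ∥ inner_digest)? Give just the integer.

192

Key is 128 ≤ 128 bytes, zero-padded: |K'| = 128.
Outer input = (K'⊕opad) ∥ H(inner) → 128 + 64 = 192 bytes.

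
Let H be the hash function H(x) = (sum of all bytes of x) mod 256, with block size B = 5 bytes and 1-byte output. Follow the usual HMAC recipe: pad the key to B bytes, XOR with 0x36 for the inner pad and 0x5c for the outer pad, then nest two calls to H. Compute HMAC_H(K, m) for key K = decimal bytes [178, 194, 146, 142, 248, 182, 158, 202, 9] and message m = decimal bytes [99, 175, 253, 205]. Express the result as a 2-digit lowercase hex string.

98

Key decimal bytes [178, 194, 146, 142, 248, 182, 158, 202, 9] = b2 c2 92 8e f8 b6 9e ca 09 is 9 bytes > B = 5, so hash it first: H(key) = b3, then zero-pad to 5 bytes: K' = b3 00 00 00 00.
K' ⊕ ipad = 85 36 36 36 36.  K' ⊕ opad = ef 5c 5c 5c 5c.
Inner input = (K'⊕ipad) ∥ m = 85 36 36 36 36 ∥ 63 af fd cd.
Inner hash: sum = 133+54+54+54+54+99+175+253+205 = 1081; mod 256 = 57 → 39.
Outer input = (K'⊕opad) ∥ inner = ef 5c 5c 5c 5c ∥ 39.
Outer hash (tag): sum = 239+92+92+92+92+57 = 664; mod 256 = 152 → 98.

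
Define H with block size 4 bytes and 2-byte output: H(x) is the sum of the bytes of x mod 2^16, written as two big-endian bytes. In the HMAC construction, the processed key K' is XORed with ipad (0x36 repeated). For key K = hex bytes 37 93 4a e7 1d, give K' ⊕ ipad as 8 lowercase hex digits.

342e3636

Key hex bytes 37 93 4a e7 1d is 5 bytes > B = 4, so hash it first: H(key) = 02 18, then zero-pad to 4 bytes: K' = 02 18 00 00.
XOR each byte with 0x36: 02⊕36=34, 18⊕36=2e, 00⊕36=36, 00⊕36=36.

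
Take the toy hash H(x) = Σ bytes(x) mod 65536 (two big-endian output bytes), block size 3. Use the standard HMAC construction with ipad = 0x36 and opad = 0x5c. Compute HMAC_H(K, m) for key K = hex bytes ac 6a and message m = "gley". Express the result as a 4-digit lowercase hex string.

0261

Key hex bytes ac 6a is 2 bytes ≤ B = 3; zero-pad to 3 bytes: K' = ac 6a 00.
K' ⊕ ipad = 9a 5c 36.  K' ⊕ opad = f0 36 5c.
Inner input = (K'⊕ipad) ∥ m = 9a 5c 36 ∥ 67 6c 65 79.
Inner hash: sum = 154+92+54+103+108+101+121 = 733 → 02 dd.
Outer input = (K'⊕opad) ∥ inner = f0 36 5c ∥ 02 dd.
Outer hash (tag): sum = 240+54+92+2+221 = 609 → 02 61.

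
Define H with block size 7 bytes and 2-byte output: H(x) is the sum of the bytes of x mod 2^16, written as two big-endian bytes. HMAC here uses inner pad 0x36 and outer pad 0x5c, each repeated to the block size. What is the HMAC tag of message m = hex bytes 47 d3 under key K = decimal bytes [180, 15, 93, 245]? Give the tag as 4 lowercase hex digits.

Key decimal bytes [180, 15, 93, 245] = b4 0f 5d f5 is 4 bytes ≤ B = 7; zero-pad to 7 bytes: K' = b4 0f 5d f5 00 00 00.
K' ⊕ ipad = 82 39 6b c3 36 36 36.  K' ⊕ opad = e8 53 01 a9 5c 5c 5c.
Inner input = (K'⊕ipad) ∥ m = 82 39 6b c3 36 36 36 ∥ 47 d3.
Inner hash: sum = 130+57+107+195+54+54+54+71+211 = 933 → 03 a5.
Outer input = (K'⊕opad) ∥ inner = e8 53 01 a9 5c 5c 5c ∥ 03 a5.
Outer hash (tag): sum = 232+83+1+169+92+92+92+3+165 = 929 → 03 a1.

03a1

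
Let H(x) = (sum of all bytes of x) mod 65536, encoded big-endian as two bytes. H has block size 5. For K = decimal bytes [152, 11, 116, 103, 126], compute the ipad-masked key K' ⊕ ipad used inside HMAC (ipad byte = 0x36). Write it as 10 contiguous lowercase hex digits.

Key decimal bytes [152, 11, 116, 103, 126] = 98 0b 74 67 7e is exactly B = 5 bytes: K' = 98 0b 74 67 7e.
XOR each byte with 0x36: 98⊕36=ae, 0b⊕36=3d, 74⊕36=42, 67⊕36=51, 7e⊕36=48.

ae3d425148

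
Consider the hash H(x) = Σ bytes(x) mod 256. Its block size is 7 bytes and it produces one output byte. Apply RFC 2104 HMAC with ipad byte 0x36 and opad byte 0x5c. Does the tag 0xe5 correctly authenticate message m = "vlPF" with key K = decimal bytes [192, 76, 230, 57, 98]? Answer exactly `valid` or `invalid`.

Key decimal bytes [192, 76, 230, 57, 98] = c0 4c e6 39 62 is 5 bytes ≤ B = 7; zero-pad to 7 bytes: K' = c0 4c e6 39 62 00 00.
K' ⊕ ipad = f6 7a d0 0f 54 36 36; K' ⊕ opad = 9c 10 ba 65 3e 5c 5c.
Inner hash: sum = 246+122+208+15+84+54+54+118+108+80+70 = 1159; mod 256 = 135 → 87.
Outer hash (recomputed tag): sum = 156+16+186+101+62+92+92+135 = 840; mod 256 = 72 → 48.
Recomputed tag = 48; claimed = e5 → mismatch.

invalid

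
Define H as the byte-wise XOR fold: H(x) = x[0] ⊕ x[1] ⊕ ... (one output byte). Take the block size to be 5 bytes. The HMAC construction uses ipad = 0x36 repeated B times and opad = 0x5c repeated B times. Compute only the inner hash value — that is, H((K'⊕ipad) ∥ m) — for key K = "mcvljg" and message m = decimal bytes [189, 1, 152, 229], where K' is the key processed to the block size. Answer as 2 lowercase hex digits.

ee

Key "mcvljg" = 6d 63 76 6c 6a 67 is 6 bytes > B = 5, so hash it first: H(key) = 19, then zero-pad to 5 bytes: K' = 19 00 00 00 00.
K' ⊕ ipad = 2f 36 36 36 36.
Inner input = 2f 36 36 36 36 ∥ bd 01 98 e5.
Inner hash: XOR 2f⊕36⊕36⊕36⊕36⊕bd⊕01⊕98⊕e5 = ee.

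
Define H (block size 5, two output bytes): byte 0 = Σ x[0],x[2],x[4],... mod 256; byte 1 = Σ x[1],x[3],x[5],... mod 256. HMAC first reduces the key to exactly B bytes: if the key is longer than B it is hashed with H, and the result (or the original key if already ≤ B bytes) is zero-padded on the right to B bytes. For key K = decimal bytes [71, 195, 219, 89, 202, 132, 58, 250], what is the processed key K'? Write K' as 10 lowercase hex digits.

|K| = 8 > B = 5, so first hash the key.
H(K): even-index sum = 550 mod 256 = 38; odd-index sum = 666 mod 256 = 154 → 26 9a.
Zero-pad H(K) = 26 9a to 5 bytes: K' = 26 9a 00 00 00.

269a000000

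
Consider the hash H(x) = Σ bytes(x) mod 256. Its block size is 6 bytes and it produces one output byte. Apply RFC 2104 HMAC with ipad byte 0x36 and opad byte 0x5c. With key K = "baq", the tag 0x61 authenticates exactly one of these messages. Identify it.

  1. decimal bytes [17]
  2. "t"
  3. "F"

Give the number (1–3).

Key "baq" = 62 61 71 is 3 bytes ≤ B = 6; zero-pad to 6 bytes: K' = 62 61 71 00 00 00.
K' ⊕ ipad = 54 57 47 36 36 36; K' ⊕ opad = 3e 3d 2d 5c 5c 5c.
m1: inner = H(54 57 47 36 36 36 11) = a5; tag = H(3e 3d 2d 5c 5c 5c a5) = 61 ← matches
m2: inner = H(54 57 47 36 36 36 74) = 08; tag = H(3e 3d 2d 5c 5c 5c 08) = c4
m3: inner = H(54 57 47 36 36 36 46) = da; tag = H(3e 3d 2d 5c 5c 5c da) = 96

1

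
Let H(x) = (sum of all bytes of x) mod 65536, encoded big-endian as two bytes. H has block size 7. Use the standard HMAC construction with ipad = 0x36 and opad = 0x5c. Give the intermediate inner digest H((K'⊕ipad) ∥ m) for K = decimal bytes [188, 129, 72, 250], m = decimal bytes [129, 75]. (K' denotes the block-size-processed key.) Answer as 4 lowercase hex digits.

03f9

Key decimal bytes [188, 129, 72, 250] = bc 81 48 fa is 4 bytes ≤ B = 7; zero-pad to 7 bytes: K' = bc 81 48 fa 00 00 00.
K' ⊕ ipad = 8a b7 7e cc 36 36 36.
Inner input = 8a b7 7e cc 36 36 36 ∥ 81 4b.
Inner hash: sum = 138+183+126+204+54+54+54+129+75 = 1017 → 03 f9.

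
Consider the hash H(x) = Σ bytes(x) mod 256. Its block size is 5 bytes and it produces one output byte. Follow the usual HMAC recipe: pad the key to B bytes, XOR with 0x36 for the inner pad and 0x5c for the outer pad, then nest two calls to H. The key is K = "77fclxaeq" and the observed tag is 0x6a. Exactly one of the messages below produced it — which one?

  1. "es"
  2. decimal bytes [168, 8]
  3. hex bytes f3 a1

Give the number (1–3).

Key "77fclxaeq" = 37 37 66 63 6c 78 61 65 71 is 9 bytes > B = 5, so hash it first: H(key) = 52, then zero-pad to 5 bytes: K' = 52 00 00 00 00.
K' ⊕ ipad = 64 36 36 36 36; K' ⊕ opad = 0e 5c 5c 5c 5c.
m1: inner = H(64 36 36 36 36 65 73) = 14; tag = H(0e 5c 5c 5c 5c 14) = 92
m2: inner = H(64 36 36 36 36 a8 08) = ec; tag = H(0e 5c 5c 5c 5c ec) = 6a ← matches
m3: inner = H(64 36 36 36 36 f3 a1) = d0; tag = H(0e 5c 5c 5c 5c d0) = 4e

2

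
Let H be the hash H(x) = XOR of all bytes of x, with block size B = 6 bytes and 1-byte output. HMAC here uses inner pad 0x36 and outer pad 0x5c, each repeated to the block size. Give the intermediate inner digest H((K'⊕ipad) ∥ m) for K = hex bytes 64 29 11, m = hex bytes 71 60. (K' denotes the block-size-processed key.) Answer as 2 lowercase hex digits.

4d

Key hex bytes 64 29 11 is 3 bytes ≤ B = 6; zero-pad to 6 bytes: K' = 64 29 11 00 00 00.
K' ⊕ ipad = 52 1f 27 36 36 36.
Inner input = 52 1f 27 36 36 36 ∥ 71 60.
Inner hash: XOR 52⊕1f⊕27⊕36⊕36⊕36⊕71⊕60 = 4d.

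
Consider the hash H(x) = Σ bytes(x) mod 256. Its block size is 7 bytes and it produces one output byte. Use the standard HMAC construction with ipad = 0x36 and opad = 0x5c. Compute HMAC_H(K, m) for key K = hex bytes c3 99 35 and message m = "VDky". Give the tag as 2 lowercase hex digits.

3a

Key hex bytes c3 99 35 is 3 bytes ≤ B = 7; zero-pad to 7 bytes: K' = c3 99 35 00 00 00 00.
K' ⊕ ipad = f5 af 03 36 36 36 36.  K' ⊕ opad = 9f c5 69 5c 5c 5c 5c.
Inner input = (K'⊕ipad) ∥ m = f5 af 03 36 36 36 36 ∥ 56 44 6b 79.
Inner hash: sum = 245+175+3+54+54+54+54+86+68+107+121 = 1021; mod 256 = 253 → fd.
Outer input = (K'⊕opad) ∥ inner = 9f c5 69 5c 5c 5c 5c ∥ fd.
Outer hash (tag): sum = 159+197+105+92+92+92+92+253 = 1082; mod 256 = 58 → 3a.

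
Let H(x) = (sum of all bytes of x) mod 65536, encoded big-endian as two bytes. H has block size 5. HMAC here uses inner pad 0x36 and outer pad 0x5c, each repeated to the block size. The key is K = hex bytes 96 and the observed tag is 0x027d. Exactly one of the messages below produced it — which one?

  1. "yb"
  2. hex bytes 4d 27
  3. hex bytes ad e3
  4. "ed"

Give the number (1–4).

Key hex bytes 96 is 1 byte ≤ B = 5; zero-pad to 5 bytes: K' = 96 00 00 00 00.
K' ⊕ ipad = a0 36 36 36 36; K' ⊕ opad = ca 5c 5c 5c 5c.
m1: inner = H(a0 36 36 36 36 79 62) = 02 53; tag = H(ca 5c 5c 5c 5c 02 53) = 028f
m2: inner = H(a0 36 36 36 36 4d 27) = 01 ec; tag = H(ca 5c 5c 5c 5c 01 ec) = 0327
m3: inner = H(a0 36 36 36 36 ad e3) = 03 08; tag = H(ca 5c 5c 5c 5c 03 08) = 0245
m4: inner = H(a0 36 36 36 36 65 64) = 02 41; tag = H(ca 5c 5c 5c 5c 02 41) = 027d ← matches

4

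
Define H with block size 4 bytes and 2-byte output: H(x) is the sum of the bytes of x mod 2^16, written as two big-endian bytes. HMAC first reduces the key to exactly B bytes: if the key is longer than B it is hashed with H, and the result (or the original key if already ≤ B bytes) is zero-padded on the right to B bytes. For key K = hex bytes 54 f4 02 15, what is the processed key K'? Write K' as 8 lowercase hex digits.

54f40215

Key hex bytes 54 f4 02 15 is exactly B = 4 bytes: K' = 54 f4 02 15.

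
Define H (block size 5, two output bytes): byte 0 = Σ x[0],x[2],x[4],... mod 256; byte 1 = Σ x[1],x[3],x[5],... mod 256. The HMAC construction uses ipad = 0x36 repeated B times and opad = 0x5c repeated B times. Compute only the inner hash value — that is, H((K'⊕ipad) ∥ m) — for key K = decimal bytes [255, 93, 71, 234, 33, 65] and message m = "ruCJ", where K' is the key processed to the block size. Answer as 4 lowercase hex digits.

7ca9

Key decimal bytes [255, 93, 71, 234, 33, 65] = ff 5d 47 ea 21 41 is 6 bytes > B = 5, so hash it first: H(key) = 67 88, then zero-pad to 5 bytes: K' = 67 88 00 00 00.
K' ⊕ ipad = 51 be 36 36 36.
Inner input = 51 be 36 36 36 ∥ 72 75 43 4a.
Inner hash: even-index sum = 380 mod 256 = 124; odd-index sum = 425 mod 256 = 169 → 7c a9.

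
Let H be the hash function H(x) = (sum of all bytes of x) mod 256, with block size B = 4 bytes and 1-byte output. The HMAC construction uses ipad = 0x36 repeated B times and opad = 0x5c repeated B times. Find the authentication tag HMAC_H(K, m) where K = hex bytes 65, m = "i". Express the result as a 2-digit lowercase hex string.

ab

Key hex bytes 65 is 1 byte ≤ B = 4; zero-pad to 4 bytes: K' = 65 00 00 00.
K' ⊕ ipad = 53 36 36 36.  K' ⊕ opad = 39 5c 5c 5c.
Inner input = (K'⊕ipad) ∥ m = 53 36 36 36 ∥ 69.
Inner hash: sum = 83+54+54+54+105 = 350; mod 256 = 94 → 5e.
Outer input = (K'⊕opad) ∥ inner = 39 5c 5c 5c ∥ 5e.
Outer hash (tag): sum = 57+92+92+92+94 = 427; mod 256 = 171 → ab.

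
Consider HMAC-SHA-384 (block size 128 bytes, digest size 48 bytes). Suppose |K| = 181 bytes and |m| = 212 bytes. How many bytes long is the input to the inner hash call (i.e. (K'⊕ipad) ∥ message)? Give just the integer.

340

Key is 181 > 128 bytes, so it is hashed to 48 bytes then zero-padded to 128: |K'| = 128.
Inner input = (K'⊕ipad) ∥ m → 128 + 212 = 340 bytes.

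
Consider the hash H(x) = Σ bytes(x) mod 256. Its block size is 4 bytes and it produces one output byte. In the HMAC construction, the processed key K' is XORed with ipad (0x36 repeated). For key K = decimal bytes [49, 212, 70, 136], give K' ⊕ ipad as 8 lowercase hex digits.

Key decimal bytes [49, 212, 70, 136] = 31 d4 46 88 is exactly B = 4 bytes: K' = 31 d4 46 88.
XOR each byte with 0x36: 31⊕36=07, d4⊕36=e2, 46⊕36=70, 88⊕36=be.

07e270be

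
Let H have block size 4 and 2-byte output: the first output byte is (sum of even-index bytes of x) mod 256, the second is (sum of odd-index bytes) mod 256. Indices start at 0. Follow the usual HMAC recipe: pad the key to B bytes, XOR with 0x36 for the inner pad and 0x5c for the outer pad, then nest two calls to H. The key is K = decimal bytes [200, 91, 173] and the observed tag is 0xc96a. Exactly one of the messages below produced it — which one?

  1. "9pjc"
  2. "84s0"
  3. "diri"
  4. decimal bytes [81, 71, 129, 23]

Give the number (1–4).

2

Key decimal bytes [200, 91, 173] = c8 5b ad is 3 bytes ≤ B = 4; zero-pad to 4 bytes: K' = c8 5b ad 00.
K' ⊕ ipad = fe 6d 9b 36; K' ⊕ opad = 94 07 f1 5c.
m1: inner = H(fe 6d 9b 36 39 70 6a 63) = 3c 76; tag = H(94 07 f1 5c 3c 76) = c1d9
m2: inner = H(fe 6d 9b 36 38 34 73 30) = 44 07; tag = H(94 07 f1 5c 44 07) = c96a ← matches
m3: inner = H(fe 6d 9b 36 64 69 72 69) = 6f 75; tag = H(94 07 f1 5c 6f 75) = f4d8
m4: inner = H(fe 6d 9b 36 51 47 81 17) = 6b 01; tag = H(94 07 f1 5c 6b 01) = f064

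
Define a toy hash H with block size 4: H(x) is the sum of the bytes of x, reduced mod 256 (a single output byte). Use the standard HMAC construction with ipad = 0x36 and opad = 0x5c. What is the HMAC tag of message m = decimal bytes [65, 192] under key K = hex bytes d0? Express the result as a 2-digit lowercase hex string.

Key hex bytes d0 is 1 byte ≤ B = 4; zero-pad to 4 bytes: K' = d0 00 00 00.
K' ⊕ ipad = e6 36 36 36.  K' ⊕ opad = 8c 5c 5c 5c.
Inner input = (K'⊕ipad) ∥ m = e6 36 36 36 ∥ 41 c0.
Inner hash: sum = 230+54+54+54+65+192 = 649; mod 256 = 137 → 89.
Outer input = (K'⊕opad) ∥ inner = 8c 5c 5c 5c ∥ 89.
Outer hash (tag): sum = 140+92+92+92+137 = 553; mod 256 = 41 → 29.

29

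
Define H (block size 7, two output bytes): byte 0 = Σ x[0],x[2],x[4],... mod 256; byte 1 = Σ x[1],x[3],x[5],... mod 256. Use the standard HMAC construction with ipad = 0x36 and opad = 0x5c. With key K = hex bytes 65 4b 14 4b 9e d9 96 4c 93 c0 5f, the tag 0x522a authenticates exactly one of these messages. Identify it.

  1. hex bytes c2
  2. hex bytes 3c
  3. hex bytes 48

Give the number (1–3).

1

Key hex bytes 65 4b 14 4b 9e d9 96 4c 93 c0 5f is 11 bytes > B = 7, so hash it first: H(key) = 9f 7b, then zero-pad to 7 bytes: K' = 9f 7b 00 00 00 00 00.
K' ⊕ ipad = a9 4d 36 36 36 36 36; K' ⊕ opad = c3 27 5c 5c 5c 5c 5c.
m1: inner = H(a9 4d 36 36 36 36 36 c2) = 4b 7b; tag = H(c3 27 5c 5c 5c 5c 5c 4b 7b) = 522a ← matches
m2: inner = H(a9 4d 36 36 36 36 36 3c) = 4b f5; tag = H(c3 27 5c 5c 5c 5c 5c 4b f5) = cc2a
m3: inner = H(a9 4d 36 36 36 36 36 48) = 4b 01; tag = H(c3 27 5c 5c 5c 5c 5c 4b 01) = d82a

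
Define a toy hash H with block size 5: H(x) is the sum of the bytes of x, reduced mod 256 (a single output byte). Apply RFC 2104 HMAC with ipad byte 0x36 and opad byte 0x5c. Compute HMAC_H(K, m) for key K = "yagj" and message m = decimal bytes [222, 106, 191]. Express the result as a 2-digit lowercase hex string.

Key "yagj" = 79 61 67 6a is 4 bytes ≤ B = 5; zero-pad to 5 bytes: K' = 79 61 67 6a 00.
K' ⊕ ipad = 4f 57 51 5c 36.  K' ⊕ opad = 25 3d 3b 36 5c.
Inner input = (K'⊕ipad) ∥ m = 4f 57 51 5c 36 ∥ de 6a bf.
Inner hash: sum = 79+87+81+92+54+222+106+191 = 912; mod 256 = 144 → 90.
Outer input = (K'⊕opad) ∥ inner = 25 3d 3b 36 5c ∥ 90.
Outer hash (tag): sum = 37+61+59+54+92+144 = 447; mod 256 = 191 → bf.

bf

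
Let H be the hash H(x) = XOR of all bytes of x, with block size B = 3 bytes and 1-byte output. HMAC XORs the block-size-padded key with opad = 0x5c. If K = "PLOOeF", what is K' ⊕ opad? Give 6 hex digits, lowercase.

Key "PLOOeF" = 50 4c 4f 4f 65 46 is 6 bytes > B = 3, so hash it first: H(key) = 3f, then zero-pad to 3 bytes: K' = 3f 00 00.
XOR each byte with 0x5c: 3f⊕5c=63, 00⊕5c=5c, 00⊕5c=5c.

635c5c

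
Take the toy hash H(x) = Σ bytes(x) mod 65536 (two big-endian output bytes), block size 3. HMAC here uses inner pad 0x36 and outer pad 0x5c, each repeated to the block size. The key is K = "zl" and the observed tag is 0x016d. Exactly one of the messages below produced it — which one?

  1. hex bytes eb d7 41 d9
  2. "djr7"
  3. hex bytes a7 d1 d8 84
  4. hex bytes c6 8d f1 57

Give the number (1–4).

Key "zl" = 7a 6c is 2 bytes ≤ B = 3; zero-pad to 3 bytes: K' = 7a 6c 00.
K' ⊕ ipad = 4c 5a 36; K' ⊕ opad = 26 30 5c.
m1: inner = H(4c 5a 36 eb d7 41 d9) = 03 b8; tag = H(26 30 5c 03 b8) = 016d ← matches
m2: inner = H(4c 5a 36 64 6a 72 37) = 02 53; tag = H(26 30 5c 02 53) = 0107
m3: inner = H(4c 5a 36 a7 d1 d8 84) = 03 b0; tag = H(26 30 5c 03 b0) = 0165
m4: inner = H(4c 5a 36 c6 8d f1 57) = 03 77; tag = H(26 30 5c 03 77) = 012c

1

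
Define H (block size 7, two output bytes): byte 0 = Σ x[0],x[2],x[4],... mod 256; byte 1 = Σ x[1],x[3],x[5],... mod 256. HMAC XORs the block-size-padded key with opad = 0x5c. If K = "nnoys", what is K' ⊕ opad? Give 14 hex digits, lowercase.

Key "nnoys" = 6e 6e 6f 79 73 is 5 bytes ≤ B = 7; zero-pad to 7 bytes: K' = 6e 6e 6f 79 73 00 00.
XOR each byte with 0x5c: 6e⊕5c=32, 6e⊕5c=32, 6f⊕5c=33, 79⊕5c=25, 73⊕5c=2f, 00⊕5c=5c, 00⊕5c=5c.

323233252f5c5c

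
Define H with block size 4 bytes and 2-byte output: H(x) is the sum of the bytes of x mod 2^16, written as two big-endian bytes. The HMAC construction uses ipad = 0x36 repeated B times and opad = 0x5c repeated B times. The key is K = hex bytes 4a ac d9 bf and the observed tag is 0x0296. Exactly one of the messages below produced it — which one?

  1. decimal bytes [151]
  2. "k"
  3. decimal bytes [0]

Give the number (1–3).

1

Key hex bytes 4a ac d9 bf is exactly B = 4 bytes: K' = 4a ac d9 bf.
K' ⊕ ipad = 7c 9a ef 89; K' ⊕ opad = 16 f0 85 e3.
m1: inner = H(7c 9a ef 89 97) = 03 25; tag = H(16 f0 85 e3 03 25) = 0296 ← matches
m2: inner = H(7c 9a ef 89 6b) = 02 f9; tag = H(16 f0 85 e3 02 f9) = 0369
m3: inner = H(7c 9a ef 89 00) = 02 8e; tag = H(16 f0 85 e3 02 8e) = 02fe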